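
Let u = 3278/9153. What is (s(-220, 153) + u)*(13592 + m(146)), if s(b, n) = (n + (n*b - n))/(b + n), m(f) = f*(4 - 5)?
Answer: 51179394596/7571 ≈ 6.7599e+6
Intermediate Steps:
m(f) = -f (m(f) = f*(-1) = -f)
s(b, n) = b*n/(b + n) (s(b, n) = (n + (b*n - n))/(b + n) = (n + (-n + b*n))/(b + n) = (b*n)/(b + n) = b*n/(b + n))
u = 3278/9153 (u = 3278*(1/9153) = 3278/9153 ≈ 0.35813)
(s(-220, 153) + u)*(13592 + m(146)) = (-220*153/(-220 + 153) + 3278/9153)*(13592 - 1*146) = (-220*153/(-67) + 3278/9153)*(13592 - 146) = (-220*153*(-1/67) + 3278/9153)*13446 = (33660/67 + 3278/9153)*13446 = (308309606/613251)*13446 = 51179394596/7571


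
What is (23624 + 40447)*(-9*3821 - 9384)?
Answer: -2804579883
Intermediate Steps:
(23624 + 40447)*(-9*3821 - 9384) = 64071*(-34389 - 9384) = 64071*(-43773) = -2804579883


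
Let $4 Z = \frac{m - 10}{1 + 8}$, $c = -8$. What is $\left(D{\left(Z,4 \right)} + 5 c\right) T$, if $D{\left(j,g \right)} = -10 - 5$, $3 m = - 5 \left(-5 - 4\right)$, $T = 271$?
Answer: $-14905$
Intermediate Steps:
$m = 15$ ($m = \frac{\left(-5\right) \left(-5 - 4\right)}{3} = \frac{\left(-5\right) \left(-9\right)}{3} = \frac{1}{3} \cdot 45 = 15$)
$Z = \frac{5}{36}$ ($Z = \frac{\left(15 - 10\right) \frac{1}{1 + 8}}{4} = \frac{5 \cdot \frac{1}{9}}{4} = \frac{1}{4} \cdot \frac{5}{9} = \frac{5}{36} \approx 0.13889$)
$D{\left(j,g \right)} = -15$
$\left(D{\left(Z,4 \right)} + 5 c\right) T = \left(-15 + 5 \left(-8\right)\right) 271 = \left(-15 - 40\right) 271 = \left(-55\right) 271 = -14905$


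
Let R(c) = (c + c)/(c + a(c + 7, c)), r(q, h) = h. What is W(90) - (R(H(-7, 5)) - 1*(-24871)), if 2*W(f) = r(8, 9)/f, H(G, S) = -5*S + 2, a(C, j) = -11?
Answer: -8456583/340 ≈ -24872.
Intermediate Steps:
H(G, S) = 2 - 5*S
W(f) = 9/(2*f) (W(f) = (9/f)/2 = 9/(2*f))
R(c) = 2*c/(-11 + c) (R(c) = (c + c)/(c - 11) = (2*c)/(-11 + c) = 2*c/(-11 + c))
W(90) - (R(H(-7, 5)) - 1*(-24871)) = (9/2)/90 - (2*(2 - 5*5)/(-11 + (2 - 5*5)) - 1*(-24871)) = (9/2)*(1/90) - (2*(2 - 25)/(-11 + (2 - 25)) + 24871) = 1/20 - (2*(-23)/(-11 - 23) + 24871) = 1/20 - (2*(-23)/(-34) + 24871) = 1/20 - (2*(-23)*(-1/34) + 24871) = 1/20 - (23/17 + 24871) = 1/20 - 1*422830/17 = 1/20 - 422830/17 = -8456583/340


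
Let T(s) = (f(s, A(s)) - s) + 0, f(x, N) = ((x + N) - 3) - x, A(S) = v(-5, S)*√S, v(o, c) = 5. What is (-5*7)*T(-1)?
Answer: 70 - 175*I ≈ 70.0 - 175.0*I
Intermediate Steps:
A(S) = 5*√S
f(x, N) = -3 + N (f(x, N) = ((N + x) - 3) - x = (-3 + N + x) - x = -3 + N)
T(s) = -3 - s + 5*√s (T(s) = ((-3 + 5*√s) - s) + 0 = (-3 - s + 5*√s) + 0 = -3 - s + 5*√s)
(-5*7)*T(-1) = (-5*7)*(-3 - 1*(-1) + 5*√(-1)) = -35*(-3 + 1 + 5*I) = -35*(-2 + 5*I) = 70 - 175*I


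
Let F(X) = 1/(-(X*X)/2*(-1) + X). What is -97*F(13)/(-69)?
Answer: 194/13455 ≈ 0.014418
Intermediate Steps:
F(X) = 1/(X + X²/2) (F(X) = 1/(-X²*(½)*(-1) + X) = 1/(-X²/2*(-1) + X) = 1/(-(-1)*X²/2 + X) = 1/(X²/2 + X) = 1/(X + X²/2))
-97*F(13)/(-69) = -97*2/(13*(2 + 13))/(-69) = -97*2*(1/13)/15*(-1)/69 = -97*2*(1/13)*(1/15)*(-1)/69 = -194*(-1)/(195*69) = -97*(-2/13455) = 194/13455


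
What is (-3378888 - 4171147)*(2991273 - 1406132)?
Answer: -11967870029935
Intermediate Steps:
(-3378888 - 4171147)*(2991273 - 1406132) = -7550035*1585141 = -11967870029935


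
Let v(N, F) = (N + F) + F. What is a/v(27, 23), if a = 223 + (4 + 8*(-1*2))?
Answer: 211/73 ≈ 2.8904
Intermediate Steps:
v(N, F) = N + 2*F (v(N, F) = (F + N) + F = N + 2*F)
a = 211 (a = 223 + (4 + 8*(-2)) = 223 + (4 - 16) = 223 - 12 = 211)
a/v(27, 23) = 211/(27 + 2*23) = 211/(27 + 46) = 211/73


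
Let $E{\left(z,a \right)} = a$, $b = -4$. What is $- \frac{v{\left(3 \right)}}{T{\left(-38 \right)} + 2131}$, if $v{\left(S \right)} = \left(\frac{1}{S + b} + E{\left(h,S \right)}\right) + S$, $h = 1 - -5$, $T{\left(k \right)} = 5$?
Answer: $- \frac{5}{2136} \approx -0.0023408$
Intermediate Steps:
$h = 6$ ($h = 1 + 5 = 6$)
$v{\left(S \right)} = \frac{1}{-4 + S} + 2 S$ ($v{\left(S \right)} = \left(\frac{1}{S - 4} + S\right) + S = \left(\frac{1}{-4 + S} + S\right) + S = \left(S + \frac{1}{-4 + S}\right) + S = \frac{1}{-4 + S} + 2 S$)
$- \frac{v{\left(3 \right)}}{T{\left(-38 \right)} + 2131} = - \frac{\frac{1}{-4 + 3} \left(1 - 24 + 2 \cdot 3^{2}\right)}{5 + 2131} = - \frac{\frac{1}{-1} \left(1 - 24 + 2 \cdot 9\right)}{2136} = - \frac{\left(-1\right) \left(1 - 24 + 18\right)}{2136} = - \frac{\left(-1\right) \left(-5\right)}{2136} = - \frac{5}{2136}$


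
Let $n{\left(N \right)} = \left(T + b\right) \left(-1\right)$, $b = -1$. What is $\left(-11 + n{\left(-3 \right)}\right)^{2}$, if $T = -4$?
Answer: $36$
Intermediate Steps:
$n{\left(N \right)} = 5$ ($n{\left(N \right)} = \left(-4 - 1\right) \left(-1\right) = \left(-5\right) \left(-1\right) = 5$)
$\left(-11 + n{\left(-3 \right)}\right)^{2} = \left(-11 + 5\right)^{2} = \left(-6\right)^{2} = 36$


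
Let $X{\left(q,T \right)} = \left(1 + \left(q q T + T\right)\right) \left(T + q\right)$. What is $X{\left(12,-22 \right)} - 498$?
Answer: $31392$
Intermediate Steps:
$X{\left(q,T \right)} = \left(T + q\right) \left(1 + T + T q^{2}\right)$ ($X{\left(q,T \right)} = \left(1 + \left(q^{2} T + T\right)\right) \left(T + q\right) = \left(1 + \left(T q^{2} + T\right)\right) \left(T + q\right) = \left(1 + \left(T + T q^{2}\right)\right) \left(T + q\right) = \left(1 + T + T q^{2}\right) \left(T + q\right) = \left(T + q\right) \left(1 + T + T q^{2}\right)$)
$X{\left(12,-22 \right)} - 498 = \left(-22 + 12 + \left(-22\right)^{2} - 264 - 22 \cdot 12^{3} + \left(-22\right)^{2} \cdot 12^{2}\right) - 498 = \left(-22 + 12 + 484 - 264 - 38016 + 484 \cdot 144\right) - 498 = \left(-22 + 12 + 484 - 264 - 38016 + 69696\right) - 498 = 31890 - 498 = 31392$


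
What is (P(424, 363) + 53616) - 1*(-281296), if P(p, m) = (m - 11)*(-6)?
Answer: 332800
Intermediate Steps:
P(p, m) = 66 - 6*m (P(p, m) = (-11 + m)*(-6) = 66 - 6*m)
(P(424, 363) + 53616) - 1*(-281296) = ((66 - 6*363) + 53616) - 1*(-281296) = ((66 - 2178) + 53616) + 281296 = (-2112 + 53616) + 281296 = 51504 + 281296 = 332800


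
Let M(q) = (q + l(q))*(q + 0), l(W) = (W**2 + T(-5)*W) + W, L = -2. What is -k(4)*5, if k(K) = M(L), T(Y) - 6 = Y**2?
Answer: -620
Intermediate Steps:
T(Y) = 6 + Y**2
l(W) = W**2 + 32*W (l(W) = (W**2 + (6 + (-5)**2)*W) + W = (W**2 + (6 + 25)*W) + W = (W**2 + 31*W) + W = W**2 + 32*W)
M(q) = q*(q + q*(32 + q)) (M(q) = (q + q*(32 + q))*(q + 0) = (q + q*(32 + q))*q = q*(q + q*(32 + q)))
k(K) = 124 (k(K) = (-2)**2*(33 - 2) = 4*31 = 124)
-k(4)*5 = -1*124*5 = -124*5 = -620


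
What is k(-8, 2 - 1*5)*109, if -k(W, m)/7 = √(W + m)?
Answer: -763*I*√11 ≈ -2530.6*I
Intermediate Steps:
k(W, m) = -7*√(W + m)
k(-8, 2 - 1*5)*109 = -7*√(-8 + (2 - 1*5))*109 = -7*√(-8 + (2 - 5))*109 = -7*√(-8 - 3)*109 = -7*I*√11*109 = -763*I*√11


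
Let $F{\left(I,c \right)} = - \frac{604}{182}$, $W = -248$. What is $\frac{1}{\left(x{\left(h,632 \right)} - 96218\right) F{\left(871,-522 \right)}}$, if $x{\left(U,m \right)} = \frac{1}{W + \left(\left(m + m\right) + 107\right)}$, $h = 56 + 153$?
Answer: $\frac{102193}{32631949526} \approx 3.1317 \cdot 10^{-6}$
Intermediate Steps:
$h = 209$
$F{\left(I,c \right)} = - \frac{302}{91}$ ($F{\left(I,c \right)} = \left(-604\right) \frac{1}{182} = - \frac{302}{91}$)
$x{\left(U,m \right)} = \frac{1}{-141 + 2 m}$ ($x{\left(U,m \right)} = \frac{1}{-248 + \left(\left(m + m\right) + 107\right)} = \frac{1}{-248 + \left(2 m + 107\right)} = \frac{1}{-248 + \left(107 + 2 m\right)} = \frac{1}{-141 + 2 m}$)
$\frac{1}{\left(x{\left(h,632 \right)} - 96218\right) F{\left(871,-522 \right)}} = \frac{1}{\left(\frac{1}{-141 + 2 \cdot 632} - 96218\right) \left(- \frac{302}{91}\right)} = \frac{1}{\frac{1}{-141 + 1264} - 96218} \left(- \frac{91}{302}\right) = \frac{1}{\frac{1}{1123} - 96218} \left(- \frac{91}{302}\right) = \frac{1}{- \frac{108052813}{1123}} \left(- \frac{91}{302}\right) = \left(- \frac{1123}{108052813}\right) \left(- \frac{91}{302}\right) = \frac{102193}{32631949526}$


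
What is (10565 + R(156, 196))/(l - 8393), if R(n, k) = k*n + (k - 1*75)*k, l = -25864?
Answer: -21619/11419 ≈ -1.8932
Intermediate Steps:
R(n, k) = k*n + k*(-75 + k) (R(n, k) = k*n + (k - 75)*k = k*n + (-75 + k)*k = k*n + k*(-75 + k))
(10565 + R(156, 196))/(l - 8393) = (10565 + 196*(-75 + 196 + 156))/(-25864 - 8393) = (10565 + 196*277)/(-34257) = (10565 + 54292)*(-1/34257) = 64857*(-1/34257) = -21619/11419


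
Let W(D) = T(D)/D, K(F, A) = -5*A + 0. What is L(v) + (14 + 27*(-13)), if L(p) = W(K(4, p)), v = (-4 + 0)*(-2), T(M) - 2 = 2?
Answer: -3371/10 ≈ -337.10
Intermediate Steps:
T(M) = 4 (T(M) = 2 + 2 = 4)
K(F, A) = -5*A
v = 8 (v = -4*(-2) = 8)
W(D) = 4/D
L(p) = -4/(5*p) (L(p) = 4/((-5*p)) = 4*(-1/(5*p)) = -4/(5*p))
L(v) + (14 + 27*(-13)) = -4/5/8 + (14 + 27*(-13)) = -4/5*1/8 + (14 - 351) = -1/10 - 337 = -3371/10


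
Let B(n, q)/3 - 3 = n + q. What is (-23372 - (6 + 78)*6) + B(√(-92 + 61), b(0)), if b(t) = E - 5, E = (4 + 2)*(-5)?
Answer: -23972 + 3*I*√31 ≈ -23972.0 + 16.703*I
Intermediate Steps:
E = -30 (E = 6*(-5) = -30)
b(t) = -35 (b(t) = -30 - 5 = -35)
B(n, q) = 9 + 3*n + 3*q (B(n, q) = 9 + 3*(n + q) = 9 + (3*n + 3*q) = 9 + 3*n + 3*q)
(-23372 - (6 + 78)*6) + B(√(-92 + 61), b(0)) = (-23372 - (6 + 78)*6) + (9 + 3*√(-92 + 61) + 3*(-35)) = (-23372 - 84*6) + (9 + 3*√(-31) - 105) = (-23372 - 1*504) + (9 + 3*(I*√31) - 105) = (-23372 - 504) + (9 + 3*I*√31 - 105) = -23876 + (-96 + 3*I*√31) = -23972 + 3*I*√31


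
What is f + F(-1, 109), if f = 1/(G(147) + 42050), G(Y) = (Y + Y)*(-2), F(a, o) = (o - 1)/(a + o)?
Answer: 41463/41462 ≈ 1.0000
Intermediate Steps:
F(a, o) = (-1 + o)/(a + o)
G(Y) = -4*Y (G(Y) = (2*Y)*(-2) = -4*Y)
f = 1/41462 (f = 1/(-4*147 + 42050) = 1/(-588 + 42050) = 1/41462 ≈ 2.4118e-5)
f + F(-1, 109) = 1/41462 + (-1 + 109)/(-1 + 109) = 1/41462 + 108/108 = 1/41462 + (1/108)*108 = 1/41462 + 1 = 41463/41462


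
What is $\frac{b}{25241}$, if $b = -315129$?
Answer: $- \frac{315129}{25241} \approx -12.485$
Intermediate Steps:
$\frac{b}{25241} = - \frac{315129}{25241}$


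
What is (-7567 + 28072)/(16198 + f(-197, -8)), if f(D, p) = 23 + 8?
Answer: 20505/16229 ≈ 1.2635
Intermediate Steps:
f(D, p) = 31
(-7567 + 28072)/(16198 + f(-197, -8)) = (-7567 + 28072)/(16198 + 31) = 20505/16229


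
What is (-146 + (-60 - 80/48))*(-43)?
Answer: 26789/3 ≈ 8929.7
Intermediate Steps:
(-146 + (-60 - 80/48))*(-43) = (-146 + (-60 - 1*5/3))*(-43) = (-146 + (-60 - 5/3))*(-43) = (-146 - 185/3)*(-43) = -623/3*(-43) = 26789/3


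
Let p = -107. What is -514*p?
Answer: 54998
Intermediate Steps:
-514*p = -514*(-107) = 54998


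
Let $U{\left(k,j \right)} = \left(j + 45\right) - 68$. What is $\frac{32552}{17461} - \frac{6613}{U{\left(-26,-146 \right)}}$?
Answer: $\frac{120970881}{2950909} \approx 40.994$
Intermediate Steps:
$U{\left(k,j \right)} = -23 + j$ ($U{\left(k,j \right)} = \left(45 + j\right) - 68 = -23 + j$)
$\frac{32552}{17461} - \frac{6613}{U{\left(-26,-146 \right)}} = \frac{32552}{17461} - \frac{6613}{-23 - 146} = 32552 \cdot \frac{1}{17461} - \frac{6613}{-169} = \frac{32552}{17461} - - \frac{6613}{169} = \frac{32552}{17461} + \frac{6613}{169} = \frac{120970881}{2950909}$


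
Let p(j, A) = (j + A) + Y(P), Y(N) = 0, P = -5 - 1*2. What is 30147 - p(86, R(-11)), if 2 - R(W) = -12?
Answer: 30047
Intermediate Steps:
P = -7 (P = -5 - 2 = -7)
R(W) = 14 (R(W) = 2 - 1*(-12) = 2 + 12 = 14)
p(j, A) = A + j (p(j, A) = (j + A) + 0 = (A + j) + 0 = A + j)
30147 - p(86, R(-11)) = 30147 - (14 + 86) = 30147 - 1*100 = 30147 - 100 = 30047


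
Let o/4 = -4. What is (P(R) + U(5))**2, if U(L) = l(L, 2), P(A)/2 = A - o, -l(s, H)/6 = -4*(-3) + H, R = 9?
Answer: 1156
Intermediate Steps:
o = -16 (o = 4*(-4) = -16)
l(s, H) = -72 - 6*H (l(s, H) = -6*(-4*(-3) + H) = -6*(12 + H) = -72 - 6*H)
P(A) = 32 + 2*A (P(A) = 2*(A - 1*(-16)) = 2*(A + 16) = 2*(16 + A) = 32 + 2*A)
U(L) = -84 (U(L) = -72 - 6*2 = -72 - 12 = -84)
(P(R) + U(5))**2 = ((32 + 2*9) - 84)**2 = ((32 + 18) - 84)**2 = (50 - 84)**2 = (-34)**2 = 1156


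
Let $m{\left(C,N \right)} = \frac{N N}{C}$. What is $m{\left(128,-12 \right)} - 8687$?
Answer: $- \frac{69487}{8} \approx -8685.9$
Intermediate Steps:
$m{\left(C,N \right)} = \frac{N^{2}}{C}$
$m{\left(128,-12 \right)} - 8687 = \frac{\left(-12\right)^{2}}{128} - 8687 = \frac{1}{128} \cdot 144 - 8687 = \frac{9}{8} - 8687 = - \frac{69487}{8}$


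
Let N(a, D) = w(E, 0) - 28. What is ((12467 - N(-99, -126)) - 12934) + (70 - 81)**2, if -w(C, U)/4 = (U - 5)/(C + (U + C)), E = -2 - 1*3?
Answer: -316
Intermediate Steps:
E = -5 (E = -2 - 3 = -5)
w(C, U) = -4*(-5 + U)/(U + 2*C) (w(C, U) = -4*(U - 5)/(C + (U + C)) = -4*(-5 + U)/(C + (C + U)) = -4*(-5 + U)/(U + 2*C))
N(a, D) = -30 (N(a, D) = 4*(5 - 1*0)/(0 + 2*(-5)) - 28 = 4*(5 + 0)/(0 - 10) - 28 = 4*5/(-10) - 28 = 4*(-1/10)*5 - 28 = -2 - 28 = -30)
((12467 - N(-99, -126)) - 12934) + (70 - 81)**2 = ((12467 - 1*(-30)) - 12934) + (70 - 81)**2 = ((12467 + 30) - 12934) + (-11)**2 = (12497 - 12934) + 121 = -437 + 121 = -316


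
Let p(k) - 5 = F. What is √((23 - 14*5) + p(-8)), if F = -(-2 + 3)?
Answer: I*√43 ≈ 6.5574*I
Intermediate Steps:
F = -1 (F = -1*1 = -1)
p(k) = 4 (p(k) = 5 - 1 = 4)
√((23 - 14*5) + p(-8)) = √((23 - 14*5) + 4) = √((23 - 70) + 4) = √(-47 + 4) = √(-43) = I*√43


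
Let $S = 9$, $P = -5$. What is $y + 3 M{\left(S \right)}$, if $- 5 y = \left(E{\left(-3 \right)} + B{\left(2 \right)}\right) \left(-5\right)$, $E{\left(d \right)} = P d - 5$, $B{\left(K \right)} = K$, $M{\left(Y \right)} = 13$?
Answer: $51$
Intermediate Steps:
$E{\left(d \right)} = -5 - 5 d$ ($E{\left(d \right)} = - 5 d - 5 = -5 - 5 d$)
$y = 12$ ($y = - \frac{\left(\left(-5 - -15\right) + 2\right) \left(-5\right)}{5} = - \frac{\left(\left(-5 + 15\right) + 2\right) \left(-5\right)}{5} = - \frac{\left(10 + 2\right) \left(-5\right)}{5} = - \frac{12 \left(-5\right)}{5} = \left(- \frac{1}{5}\right) \left(-60\right) = 12$)
$y + 3 M{\left(S \right)} = 12 + 3 \cdot 13 = 12 + 39 = 51$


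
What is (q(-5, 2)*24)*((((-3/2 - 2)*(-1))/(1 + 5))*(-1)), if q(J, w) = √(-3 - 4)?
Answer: -14*I*√7 ≈ -37.041*I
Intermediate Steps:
q(J, w) = I*√7 (q(J, w) = √(-7) = I*√7)
(q(-5, 2)*24)*((((-3/2 - 2)*(-1))/(1 + 5))*(-1)) = ((I*√7)*24)*((((-3/2 - 2)*(-1))/(1 + 5))*(-1)) = (24*I*√7)*((((-3*½ - 2)*(-1))/6)*(-1)) = (24*I*√7)*((((-3/2 - 2)*(-1))*(⅙))*(-1)) = (24*I*√7)*((-7/2*(-1)*(⅙))*(-1)) = (24*I*√7)*(((7/2)*(⅙))*(-1)) = (24*I*√7)*((7/12)*(-1)) = (24*I*√7)*(-7/12) = -14*I*√7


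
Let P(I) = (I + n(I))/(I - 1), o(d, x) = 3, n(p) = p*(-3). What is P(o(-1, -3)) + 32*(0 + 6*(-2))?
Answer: -387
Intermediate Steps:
n(p) = -3*p
P(I) = -2*I/(-1 + I) (P(I) = (I - 3*I)/(I - 1) = (-2*I)/(-1 + I) = -2*I/(-1 + I))
P(o(-1, -3)) + 32*(0 + 6*(-2)) = -2*3/(-1 + 3) + 32*(0 + 6*(-2)) = -2*3/2 + 32*(0 - 12) = -2*3*1/2 + 32*(-12) = -3 - 384 = -387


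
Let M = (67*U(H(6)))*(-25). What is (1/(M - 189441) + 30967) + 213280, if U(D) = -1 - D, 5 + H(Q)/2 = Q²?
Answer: 20496231251/83916 ≈ 2.4425e+5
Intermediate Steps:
H(Q) = -10 + 2*Q²
M = 105525 (M = (67*(-1 - (-10 + 2*6²)))*(-25) = (67*(-1 - (-10 + 2*36)))*(-25) = (67*(-1 - (-10 + 72)))*(-25) = (67*(-1 - 1*62))*(-25) = (67*(-1 - 62))*(-25) = (67*(-63))*(-25) = -4221*(-25) = 105525)
(1/(M - 189441) + 30967) + 213280 = (1/(105525 - 189441) + 30967) + 213280 = (1/(-83916) + 30967) + 213280 = (-1/83916 + 30967) + 213280 = 2598626771/83916 + 213280 = 20496231251/83916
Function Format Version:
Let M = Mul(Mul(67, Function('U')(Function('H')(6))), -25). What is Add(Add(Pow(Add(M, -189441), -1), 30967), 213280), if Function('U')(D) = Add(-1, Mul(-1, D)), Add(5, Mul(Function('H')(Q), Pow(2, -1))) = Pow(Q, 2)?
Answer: Rational(20496231251, 83916) ≈ 2.4425e+5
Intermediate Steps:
Function('H')(Q) = Add(-10, Mul(2, Pow(Q, 2)))
M = 105525 (M = Mul(Mul(67, Add(-1, Mul(-1, Add(-10, Mul(2, Pow(6, 2)))))), -25) = Mul(Mul(67, Add(-1, Mul(-1, Add(-10, Mul(2, 36))))), -25) = Mul(Mul(67, Add(-1, Mul(-1, Add(-10, 72)))), -25) = Mul(Mul(67, Add(-1, Mul(-1, 62))), -25) = Mul(Mul(67, Add(-1, -62)), -25) = Mul(Mul(67, -63), -25) = Mul(-4221, -25) = 105525)
Add(Add(Pow(Add(M, -189441), -1), 30967), 213280) = Add(Add(Pow(Add(105525, -189441), -1), 30967), 213280) = Add(Add(Pow(-83916, -1), 30967), 213280) = Add(Add(Rational(-1, 83916), 30967), 213280) = Add(Rational(2598626771, 83916), 213280) = Rational(20496231251, 83916)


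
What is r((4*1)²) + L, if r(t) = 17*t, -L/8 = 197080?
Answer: -1576368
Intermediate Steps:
L = -1576640 (L = -8*197080 = -1576640)
r((4*1)²) + L = 17*(4*1)² - 1576640 = 17*4² - 1576640 = 17*16 - 1576640 = 272 - 1576640 = -1576368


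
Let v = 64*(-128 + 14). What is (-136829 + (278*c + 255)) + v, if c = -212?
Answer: -202806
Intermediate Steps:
v = -7296 (v = 64*(-114) = -7296)
(-136829 + (278*c + 255)) + v = (-136829 + (278*(-212) + 255)) - 7296 = (-136829 + (-58936 + 255)) - 7296 = (-136829 - 58681) - 7296 = -195510 - 7296 = -202806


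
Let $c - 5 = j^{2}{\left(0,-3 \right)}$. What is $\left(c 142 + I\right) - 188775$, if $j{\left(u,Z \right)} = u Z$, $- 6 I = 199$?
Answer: $- \frac{1128589}{6} \approx -1.881 \cdot 10^{5}$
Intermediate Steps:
$I = - \frac{199}{6}$ ($I = \left(- \frac{1}{6}\right) 199 = - \frac{199}{6} \approx -33.167$)
$j{\left(u,Z \right)} = Z u$
$c = 5$ ($c = 5 + \left(\left(-3\right) 0\right)^{2} = 5 + 0^{2} = 5 + 0 = 5$)
$\left(c 142 + I\right) - 188775 = \left(5 \cdot 142 - \frac{199}{6}\right) - 188775 = \left(710 - \frac{199}{6}\right) - 188775 = \frac{4061}{6} - 188775 = - \frac{1128589}{6}$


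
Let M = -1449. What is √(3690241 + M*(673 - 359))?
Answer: √3235255 ≈ 1798.7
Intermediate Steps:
√(3690241 + M*(673 - 359)) = √(3690241 - 1449*(673 - 359)) = √(3690241 - 1449*314) = √(3690241 - 454986) = √3235255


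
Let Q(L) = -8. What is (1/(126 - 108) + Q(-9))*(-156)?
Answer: 3718/3 ≈ 1239.3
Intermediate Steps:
(1/(126 - 108) + Q(-9))*(-156) = (1/(126 - 108) - 8)*(-156) = (1/18 - 8)*(-156) = -143/18*(-156) = 3718/3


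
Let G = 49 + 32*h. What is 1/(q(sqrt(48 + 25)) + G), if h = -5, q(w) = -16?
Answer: -1/127 ≈ -0.0078740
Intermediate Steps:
G = -111 (G = 49 + 32*(-5) = 49 - 160 = -111)
1/(q(sqrt(48 + 25)) + G) = 1/(-16 - 111) = 1/(-127) = -1/127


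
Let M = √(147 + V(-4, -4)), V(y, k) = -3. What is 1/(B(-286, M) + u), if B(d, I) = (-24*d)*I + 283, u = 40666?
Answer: 1/123317 ≈ 8.1092e-6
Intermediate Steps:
M = 12 (M = √(147 - 3) = √144 = 12)
B(d, I) = 283 - 24*I*d (B(d, I) = -24*I*d + 283 = 283 - 24*I*d)
1/(B(-286, M) + u) = 1/((283 - 24*12*(-286)) + 40666) = 1/((283 + 82368) + 40666) = 1/(82651 + 40666) = 1/123317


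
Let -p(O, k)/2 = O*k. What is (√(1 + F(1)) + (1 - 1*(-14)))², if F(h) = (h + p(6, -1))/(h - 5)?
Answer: 891/4 + 45*I ≈ 222.75 + 45.0*I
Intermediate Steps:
p(O, k) = -2*O*k
F(h) = (12 + h)/(-5 + h) (F(h) = (h - 2*6*(-1))/(h - 5) = (h + 12)/(-5 + h) = (12 + h)/(-5 + h))
(√(1 + F(1)) + (1 - 1*(-14)))² = (√(1 + (12 + 1)/(-5 + 1)) + (1 - 1*(-14)))² = (√(1 + 13/(-4)) + (1 + 14))² = (√(1 - ¼*13) + 15)² = (√(1 - 13/4) + 15)² = (√(-9/4) + 15)² = (3*I/2 + 15)² = (15 + 3*I/2)²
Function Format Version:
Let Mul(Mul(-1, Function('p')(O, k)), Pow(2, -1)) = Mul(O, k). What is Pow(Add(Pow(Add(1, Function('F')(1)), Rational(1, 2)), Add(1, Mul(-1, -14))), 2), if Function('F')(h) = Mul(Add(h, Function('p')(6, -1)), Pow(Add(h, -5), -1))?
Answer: Add(Rational(891, 4), Mul(45, I)) ≈ Add(222.75, Mul(45.000, I))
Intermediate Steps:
Function('p')(O, k) = Mul(-2, O, k) (Function('p')(O, k) = Mul(-2, Mul(O, k)) = Mul(-2, O, k))
Function('F')(h) = Mul(Pow(Add(-5, h), -1), Add(12, h)) (Function('F')(h) = Mul(Add(h, Mul(-2, 6, -1)), Pow(Add(h, -5), -1)) = Mul(Add(h, 12), Pow(Add(-5, h), -1)) = Mul(Add(12, h), Pow(Add(-5, h), -1)) = Mul(Pow(Add(-5, h), -1), Add(12, h)))
Pow(Add(Pow(Add(1, Function('F')(1)), Rational(1, 2)), Add(1, Mul(-1, -14))), 2) = Pow(Add(Pow(Add(1, Mul(Pow(Add(-5, 1), -1), Add(12, 1))), Rational(1, 2)), Add(1, Mul(-1, -14))), 2) = Pow(Add(Pow(Add(1, Mul(Pow(-4, -1), 13)), Rational(1, 2)), Add(1, 14)), 2) = Pow(Add(Pow(Add(1, Mul(Rational(-1, 4), 13)), Rational(1, 2)), 15), 2) = Pow(Add(Pow(Add(1, Rational(-13, 4)), Rational(1, 2)), 15), 2) = Pow(Add(Pow(Rational(-9, 4), Rational(1, 2)), 15), 2) = Pow(Add(Mul(Rational(3, 2), I), 15), 2) = Pow(Add(15, Mul(Rational(3, 2), I)), 2)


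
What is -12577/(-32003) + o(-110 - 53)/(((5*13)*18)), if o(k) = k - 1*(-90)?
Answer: 12378871/37443510 ≈ 0.33060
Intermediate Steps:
o(k) = 90 + k (o(k) = k + 90 = 90 + k)
-12577/(-32003) + o(-110 - 53)/(((5*13)*18)) = -12577/(-32003) + (90 + (-110 - 53))/(((5*13)*18)) = -12577*(-1/32003) + (90 - 163)/((65*18)) = 12577/32003 - 73/1170 = 12378871/37443510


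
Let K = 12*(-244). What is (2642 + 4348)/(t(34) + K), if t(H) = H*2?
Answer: -699/286 ≈ -2.4441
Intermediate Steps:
t(H) = 2*H
K = -2928
(2642 + 4348)/(t(34) + K) = (2642 + 4348)/(2*34 - 2928) = 6990/(68 - 2928) = 6990/(-2860) = 6990*(-1/2860) = -699/286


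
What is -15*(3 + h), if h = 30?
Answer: -495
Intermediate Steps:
-15*(3 + h) = -15*(3 + 30) = -15*33 = -495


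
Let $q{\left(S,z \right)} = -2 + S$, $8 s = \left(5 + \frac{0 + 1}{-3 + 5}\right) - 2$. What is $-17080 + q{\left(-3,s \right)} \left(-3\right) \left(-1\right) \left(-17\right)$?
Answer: $-16825$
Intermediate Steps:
$s = \frac{7}{16}$ ($s = \frac{\left(5 + \frac{0 + 1}{-3 + 5}\right) - 2}{8} = \frac{\left(5 + 1 \cdot \frac{1}{2}\right) - 2}{8} = \frac{\left(5 + \frac{1}{2}\right) - 2}{8} = \frac{\frac{11}{2} - 2}{8} = \frac{1}{8} \cdot \frac{7}{2} = \frac{7}{16} \approx 0.4375$)
$-17080 + q{\left(-3,s \right)} \left(-3\right) \left(-1\right) \left(-17\right) = -17080 + \left(-2 - 3\right) \left(-3\right) \left(-1\right) \left(-17\right) = -17080 + \left(-5\right) \left(-3\right) \left(-1\right) \left(-17\right) = -17080 + 15 \left(-1\right) \left(-17\right) = -17080 - -255 = -17080 + 255 = -16825$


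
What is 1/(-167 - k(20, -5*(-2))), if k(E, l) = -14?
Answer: -1/153 ≈ -0.0065359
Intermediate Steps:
1/(-167 - k(20, -5*(-2))) = 1/(-167 - 1*(-14)) = 1/(-167 + 14) = 1/(-153) = -1/153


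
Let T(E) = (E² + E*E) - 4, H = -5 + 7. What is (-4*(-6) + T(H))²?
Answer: 784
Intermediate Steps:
H = 2
T(E) = -4 + 2*E² (T(E) = (E² + E²) - 4 = 2*E² - 4 = -4 + 2*E²)
(-4*(-6) + T(H))² = (-4*(-6) + (-4 + 2*2²))² = (24 + (-4 + 2*4))² = (24 + (-4 + 8))² = (24 + 4)² = 28² = 784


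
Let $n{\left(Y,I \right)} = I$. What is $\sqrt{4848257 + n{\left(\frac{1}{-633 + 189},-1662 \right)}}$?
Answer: $\sqrt{4846595} \approx 2201.5$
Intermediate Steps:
$\sqrt{4848257 + n{\left(\frac{1}{-633 + 189},-1662 \right)}} = \sqrt{4848257 - 1662} = \sqrt{4846595}$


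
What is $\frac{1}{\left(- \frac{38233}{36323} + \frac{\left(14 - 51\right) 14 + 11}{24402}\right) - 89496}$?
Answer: $- \frac{42207326}{3777432151383} \approx -1.1174 \cdot 10^{-5}$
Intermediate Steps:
$\frac{1}{\left(- \frac{38233}{36323} + \frac{\left(14 - 51\right) 14 + 11}{24402}\right) - 89496} = \frac{1}{\left(\left(-38233\right) \frac{1}{36323} + \left(\left(-37\right) 14 + 11\right) \frac{1}{24402}\right) - 89496} = \frac{1}{\left(- \frac{38233}{36323} + \left(-518 + 11\right) \frac{1}{24402}\right) - 89496} = \frac{1}{\left(- \frac{38233}{36323} - \frac{169}{8134}\right) - 89496} = \frac{1}{- \frac{45303687}{42207326} - 89496} = \frac{1}{- \frac{3777432151383}{42207326}} = - \frac{42207326}{3777432151383}$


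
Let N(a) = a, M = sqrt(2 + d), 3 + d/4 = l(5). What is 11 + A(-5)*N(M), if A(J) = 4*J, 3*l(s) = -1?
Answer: 11 - 20*I*sqrt(102)/3 ≈ 11.0 - 67.33*I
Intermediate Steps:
l(s) = -1/3 (l(s) = (1/3)*(-1) = -1/3)
d = -40/3 (d = -12 + 4*(-1/3) = -12 - 4/3 = -40/3 ≈ -13.333)
M = I*sqrt(102)/3 (M = sqrt(2 - 40/3) = sqrt(-34/3) = I*sqrt(102)/3 ≈ 3.3665*I)
11 + A(-5)*N(M) = 11 + (4*(-5))*(I*sqrt(102)/3) = 11 - 20*I*sqrt(102)/3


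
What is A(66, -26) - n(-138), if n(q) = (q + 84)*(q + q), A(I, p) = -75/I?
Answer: -327913/22 ≈ -14905.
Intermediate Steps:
n(q) = 2*q*(84 + q) (n(q) = (84 + q)*(2*q) = 2*q*(84 + q))
A(66, -26) - n(-138) = -75/66 - 2*(-138)*(84 - 138) = -75*1/66 - 2*(-138)*(-54) = -25/22 - 1*14904 = -25/22 - 14904 = -327913/22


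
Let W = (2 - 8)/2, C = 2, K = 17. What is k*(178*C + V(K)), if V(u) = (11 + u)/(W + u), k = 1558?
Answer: 557764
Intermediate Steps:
W = -3 (W = -6*½ = -3)
V(u) = (11 + u)/(-3 + u)
k*(178*C + V(K)) = 1558*(178*2 + (11 + 17)/(-3 + 17)) = 1558*(356 + 28/14) = 1558*(356 + (1/14)*28) = 1558*(356 + 2) = 1558*358 = 557764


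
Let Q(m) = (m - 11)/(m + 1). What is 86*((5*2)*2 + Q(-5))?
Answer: 2064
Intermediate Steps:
Q(m) = (-11 + m)/(1 + m)
86*((5*2)*2 + Q(-5)) = 86*((5*2)*2 + (-11 - 5)/(1 - 5)) = 86*(10*2 - 16/(-4)) = 86*(20 - ¼*(-16)) = 86*(20 + 4) = 86*24 = 2064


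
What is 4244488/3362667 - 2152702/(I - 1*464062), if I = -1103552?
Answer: 771807710437/292853548141 ≈ 2.6355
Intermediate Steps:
4244488/3362667 - 2152702/(I - 1*464062) = 4244488/3362667 - 2152702/(-1103552 - 1*464062) = 4244488*(1/3362667) - 2152702/(-1103552 - 464062) = 4244488/3362667 - 2152702/(-1567614) = 4244488/3362667 - 2152702*(-1/1567614) = 4244488/3362667 + 1076351/783807 = 771807710437/292853548141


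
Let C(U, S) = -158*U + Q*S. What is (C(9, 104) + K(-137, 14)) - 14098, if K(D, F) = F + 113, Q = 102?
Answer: -4785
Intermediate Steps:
K(D, F) = 113 + F
C(U, S) = -158*U + 102*S
(C(9, 104) + K(-137, 14)) - 14098 = ((-158*9 + 102*104) + (113 + 14)) - 14098 = ((-1422 + 10608) + 127) - 14098 = (9186 + 127) - 14098 = 9313 - 14098 = -4785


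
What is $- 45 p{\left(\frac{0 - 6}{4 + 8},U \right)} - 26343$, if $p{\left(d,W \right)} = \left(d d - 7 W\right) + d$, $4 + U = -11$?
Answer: $- \frac{124227}{4} \approx -31057.0$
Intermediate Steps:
$U = -15$ ($U = -4 - 11 = -15$)
$p{\left(d,W \right)} = d + d^{2} - 7 W$ ($p{\left(d,W \right)} = \left(d^{2} - 7 W\right) + d = d + d^{2} - 7 W$)
$- 45 p{\left(\frac{0 - 6}{4 + 8},U \right)} - 26343 = - 45 \left(\frac{0 - 6}{4 + 8} + \left(\frac{0 - 6}{4 + 8}\right)^{2} - -105\right) - 26343 = - 45 \left(- \frac{6}{12} + \left(- \frac{6}{12}\right)^{2} + 105\right) - 26343 = - 45 \left(\left(-6\right) \frac{1}{12} + \left(\left(-6\right) \frac{1}{12}\right)^{2} + 105\right) - 26343 = - 45 \left(- \frac{1}{2} + \left(- \frac{1}{2}\right)^{2} + 105\right) - 26343 = - 45 \left(- \frac{1}{2} + \frac{1}{4} + 105\right) - 26343 = \left(-45\right) \frac{419}{4} - 26343 = - \frac{18855}{4} - 26343 = - \frac{124227}{4}$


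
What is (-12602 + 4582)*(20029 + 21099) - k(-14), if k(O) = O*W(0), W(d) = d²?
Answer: -329846560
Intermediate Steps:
k(O) = 0 (k(O) = O*0² = O*0 = 0)
(-12602 + 4582)*(20029 + 21099) - k(-14) = (-12602 + 4582)*(20029 + 21099) - 1*0 = -8020*41128 + 0 = -329846560 + 0 = -329846560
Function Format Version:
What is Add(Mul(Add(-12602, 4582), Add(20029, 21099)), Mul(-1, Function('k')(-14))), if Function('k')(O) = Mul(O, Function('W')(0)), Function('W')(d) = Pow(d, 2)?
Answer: -329846560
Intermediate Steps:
Function('k')(O) = 0 (Function('k')(O) = Mul(O, Pow(0, 2)) = Mul(O, 0) = 0)
Add(Mul(Add(-12602, 4582), Add(20029, 21099)), Mul(-1, Function('k')(-14))) = Add(Mul(Add(-12602, 4582), Add(20029, 21099)), Mul(-1, 0)) = Add(Mul(-8020, 41128), 0) = Add(-329846560, 0) = -329846560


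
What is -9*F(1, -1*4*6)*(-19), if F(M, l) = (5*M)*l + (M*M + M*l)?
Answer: -24453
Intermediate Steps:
F(M, l) = M**2 + 6*M*l (F(M, l) = 5*M*l + (M**2 + M*l) = M**2 + 6*M*l)
-9*F(1, -1*4*6)*(-19) = -9*(1 + 6*(-1*4*6))*(-19) = -9*(1 + 6*(-4*6))*(-19) = -9*(1 + 6*(-24))*(-19) = -9*(1 - 144)*(-19) = -9*(-143)*(-19) = 1287*(-19) = -24453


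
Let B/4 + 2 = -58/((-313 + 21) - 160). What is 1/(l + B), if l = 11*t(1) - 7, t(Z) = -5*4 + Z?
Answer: -113/25254 ≈ -0.0044745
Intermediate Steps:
t(Z) = -20 + Z
l = -216 (l = 11*(-20 + 1) - 7 = 11*(-19) - 7 = -209 - 7 = -216)
B = -846/113 (B = -8 + 4*(-58/((-313 + 21) - 160)) = -8 + 4*(-58/(-292 - 160)) = -8 + 4*(-58/(-452)) = -8 + 4*(-58*(-1/452)) = -8 + 4*(29/226) = -8 + 58/113 = -846/113 ≈ -7.4867)
1/(l + B) = 1/(-216 - 846/113) = 1/(-25254/113) = -113/25254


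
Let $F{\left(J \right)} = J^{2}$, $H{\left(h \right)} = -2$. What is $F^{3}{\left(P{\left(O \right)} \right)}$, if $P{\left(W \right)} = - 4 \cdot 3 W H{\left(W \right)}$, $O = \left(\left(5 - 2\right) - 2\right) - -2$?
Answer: $139314069504$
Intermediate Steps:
$O = 3$ ($O = \left(3 - 2\right) + 2 = 1 + 2 = 3$)
$P{\left(W \right)} = 24 W$ ($P{\left(W \right)} = - 4 \cdot 3 W \left(-2\right) = - 12 W \left(-2\right) = 24 W$)
$F^{3}{\left(P{\left(O \right)} \right)} = \left(\left(24 \cdot 3\right)^{2}\right)^{3} = \left(72^{2}\right)^{3} = 5184^{3} = 139314069504$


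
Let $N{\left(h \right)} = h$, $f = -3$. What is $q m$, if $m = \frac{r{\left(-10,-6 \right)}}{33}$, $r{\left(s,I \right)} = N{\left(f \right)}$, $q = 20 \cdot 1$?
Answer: $- \frac{20}{11} \approx -1.8182$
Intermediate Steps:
$q = 20$
$r{\left(s,I \right)} = -3$
$m = - \frac{1}{11}$ ($m = - \frac{3}{33} = \left(-3\right) \frac{1}{33} = - \frac{1}{11} \approx -0.090909$)
$q m = 20 \left(- \frac{1}{11}\right) = - \frac{20}{11}$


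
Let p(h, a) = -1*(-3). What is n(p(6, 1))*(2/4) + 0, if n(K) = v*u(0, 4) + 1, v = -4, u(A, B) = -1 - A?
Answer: 5/2 ≈ 2.5000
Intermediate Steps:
p(h, a) = 3
n(K) = 5 (n(K) = -4*(-1 - 1*0) + 1 = -4*(-1 + 0) + 1 = -4*(-1) + 1 = 4 + 1 = 5)
n(p(6, 1))*(2/4) + 0 = 5*(2/4) + 0 = 5*(2*(¼)) + 0 = 5*(½) + 0 = 5/2 + 0 = 5/2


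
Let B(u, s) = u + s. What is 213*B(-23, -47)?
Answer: -14910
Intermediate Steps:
B(u, s) = s + u
213*B(-23, -47) = 213*(-47 - 23) = 213*(-70) = -14910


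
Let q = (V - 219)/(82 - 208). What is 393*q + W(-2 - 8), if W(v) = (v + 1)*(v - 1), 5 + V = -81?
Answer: 44113/42 ≈ 1050.3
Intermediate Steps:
V = -86 (V = -5 - 81 = -86)
W(v) = (1 + v)*(-1 + v)
q = 305/126 (q = (-86 - 219)/(82 - 208) = -305/(-126) = -305*(-1/126) = 305/126 ≈ 2.4206)
393*q + W(-2 - 8) = 393*(305/126) + (-1 + (-2 - 8)²) = 39955/42 + (-1 + (-10)²) = 39955/42 + (-1 + 100) = 39955/42 + 99 = 44113/42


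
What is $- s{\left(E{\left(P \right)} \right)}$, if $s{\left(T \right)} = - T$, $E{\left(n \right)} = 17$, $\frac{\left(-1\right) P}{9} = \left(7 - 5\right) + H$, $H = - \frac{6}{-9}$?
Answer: $17$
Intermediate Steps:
$H = \frac{2}{3}$ ($H = \left(-6\right) \left(- \frac{1}{9}\right) = \frac{2}{3} \approx 0.66667$)
$P = -24$ ($P = - 9 \left(\left(7 - 5\right) + \frac{2}{3}\right) = - 9 \left(2 + \frac{2}{3}\right) = \left(-9\right) \frac{8}{3} = -24$)
$- s{\left(E{\left(P \right)} \right)} = - \left(-1\right) 17 = \left(-1\right) \left(-17\right) = 17$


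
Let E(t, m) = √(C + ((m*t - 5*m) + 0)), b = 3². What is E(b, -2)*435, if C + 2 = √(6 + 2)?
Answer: 435*√(-10 + 2*√2) ≈ 1164.9*I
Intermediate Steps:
b = 9
C = -2 + 2*√2 (C = -2 + √(6 + 2) = -2 + √8 = -2 + 2*√2 ≈ 0.82843)
E(t, m) = √(-2 - 5*m + 2*√2 + m*t) (E(t, m) = √((-2 + 2*√2) + ((m*t - 5*m) + 0)) = √((-2 + 2*√2) + ((-5*m + m*t) + 0)) = √((-2 + 2*√2) + (-5*m + m*t)) = √(-2 - 5*m + 2*√2 + m*t))
E(b, -2)*435 = √(-2 - 5*(-2) + 2*√2 - 2*9)*435 = √(-2 + 10 + 2*√2 - 18)*435 = √(-10 + 2*√2)*435 = 435*√(-10 + 2*√2)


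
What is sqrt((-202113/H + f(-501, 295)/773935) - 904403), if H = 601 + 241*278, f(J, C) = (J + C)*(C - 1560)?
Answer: 4*I*sqrt(76402536274741397256389)/1162605157 ≈ 951.0*I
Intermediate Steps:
f(J, C) = (-1560 + C)*(C + J) (f(J, C) = (C + J)*(-1560 + C) = (-1560 + C)*(C + J))
H = 67599 (H = 601 + 66998 = 67599)
sqrt((-202113/H + f(-501, 295)/773935) - 904403) = sqrt((-202113/67599 + (295**2 - 1560*295 - 1560*(-501) + 295*(-501))/773935) - 904403) = sqrt((-202113*1/67599 + (87025 - 460200 + 781560 - 147795)*(1/773935)) - 904403) = sqrt((-22457/7511 + 260590*(1/773935)) - 904403) = sqrt((-22457/7511 + 52118/154787) - 904403) = sqrt(-3084593361/1162605157 - 904403) = sqrt(-1051466676399632/1162605157) = 4*I*sqrt(76402536274741397256389)/1162605157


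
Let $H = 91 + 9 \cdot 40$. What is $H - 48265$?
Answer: $-47814$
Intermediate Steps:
$H = 451$ ($H = 91 + 360 = 451$)
$H - 48265 = 451 - 48265 = -47814$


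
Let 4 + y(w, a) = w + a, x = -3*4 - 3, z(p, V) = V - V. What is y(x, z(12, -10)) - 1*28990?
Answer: -29009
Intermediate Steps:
z(p, V) = 0
x = -15 (x = -12 - 3 = -15)
y(w, a) = -4 + a + w (y(w, a) = -4 + (w + a) = -4 + (a + w) = -4 + a + w)
y(x, z(12, -10)) - 1*28990 = (-4 + 0 - 15) - 1*28990 = -19 - 28990 = -29009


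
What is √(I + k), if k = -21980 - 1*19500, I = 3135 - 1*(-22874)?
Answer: 9*I*√191 ≈ 124.38*I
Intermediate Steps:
I = 26009 (I = 3135 + 22874 = 26009)
k = -41480 (k = -21980 - 19500 = -41480)
√(I + k) = √(26009 - 41480) = √(-15471) = 9*I*√191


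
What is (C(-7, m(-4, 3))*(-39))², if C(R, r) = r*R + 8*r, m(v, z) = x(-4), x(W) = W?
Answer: 24336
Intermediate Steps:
m(v, z) = -4
C(R, r) = 8*r + R*r (C(R, r) = R*r + 8*r = 8*r + R*r)
(C(-7, m(-4, 3))*(-39))² = (-4*(8 - 7)*(-39))² = (-4*1*(-39))² = (-4*(-39))² = 156² = 24336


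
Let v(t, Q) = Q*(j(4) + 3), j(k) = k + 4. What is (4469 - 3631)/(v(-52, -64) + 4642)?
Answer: 419/1969 ≈ 0.21280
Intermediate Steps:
j(k) = 4 + k
v(t, Q) = 11*Q (v(t, Q) = Q*((4 + 4) + 3) = Q*(8 + 3) = Q*11 = 11*Q)
(4469 - 3631)/(v(-52, -64) + 4642) = (4469 - 3631)/(11*(-64) + 4642) = 838/(-704 + 4642) = 838/3938 = 838*(1/3938) = 419/1969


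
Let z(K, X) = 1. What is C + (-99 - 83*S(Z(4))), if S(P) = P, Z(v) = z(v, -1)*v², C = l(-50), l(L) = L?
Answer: -1477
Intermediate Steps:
C = -50
Z(v) = v² (Z(v) = 1*v² = v²)
C + (-99 - 83*S(Z(4))) = -50 + (-99 - 83*4²) = -50 + (-99 - 83*16) = -50 + (-99 - 1328) = -50 - 1427 = -1477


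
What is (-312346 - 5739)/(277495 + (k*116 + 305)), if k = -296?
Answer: -318085/243464 ≈ -1.3065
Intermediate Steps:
(-312346 - 5739)/(277495 + (k*116 + 305)) = (-312346 - 5739)/(277495 + (-296*116 + 305)) = -318085/(277495 + (-34336 + 305)) = -318085/(277495 - 34031) = -318085/243464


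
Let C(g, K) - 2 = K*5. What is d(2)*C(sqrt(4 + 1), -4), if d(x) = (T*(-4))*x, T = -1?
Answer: -144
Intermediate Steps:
d(x) = 4*x (d(x) = (-1*(-4))*x = 4*x)
C(g, K) = 2 + 5*K (C(g, K) = 2 + K*5 = 2 + 5*K)
d(2)*C(sqrt(4 + 1), -4) = (4*2)*(2 + 5*(-4)) = 8*(2 - 20) = 8*(-18) = -144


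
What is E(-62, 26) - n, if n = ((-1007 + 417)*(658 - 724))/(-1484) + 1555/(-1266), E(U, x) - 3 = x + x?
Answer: 38734145/469686 ≈ 82.468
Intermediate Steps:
E(U, x) = 3 + 2*x (E(U, x) = 3 + (x + x) = 3 + 2*x)
n = -12901415/469686 (n = -590*(-66)*(-1/1484) + 1555*(-1/1266) = 38940*(-1/1484) - 1555/1266 = -9735/371 - 1555/1266 = -12901415/469686 ≈ -27.468)
E(-62, 26) - n = (3 + 2*26) - 1*(-12901415/469686) = (3 + 52) + 12901415/469686 = 55 + 12901415/469686 = 38734145/469686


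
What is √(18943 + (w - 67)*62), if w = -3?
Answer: √14603 ≈ 120.84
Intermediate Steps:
√(18943 + (w - 67)*62) = √(18943 + (-3 - 67)*62) = √(18943 - 70*62) = √(18943 - 4340) = √14603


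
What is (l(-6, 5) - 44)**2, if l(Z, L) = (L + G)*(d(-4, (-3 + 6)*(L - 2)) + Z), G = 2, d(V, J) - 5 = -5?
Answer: 7396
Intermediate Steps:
d(V, J) = 0 (d(V, J) = 5 - 5 = 0)
l(Z, L) = Z*(2 + L) (l(Z, L) = (L + 2)*(0 + Z) = (2 + L)*Z = Z*(2 + L))
(l(-6, 5) - 44)**2 = (-6*(2 + 5) - 44)**2 = (-6*7 - 44)**2 = (-42 - 44)**2 = (-86)**2 = 7396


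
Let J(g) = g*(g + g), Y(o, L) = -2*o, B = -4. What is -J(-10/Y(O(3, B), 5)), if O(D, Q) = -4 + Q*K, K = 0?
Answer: -25/8 ≈ -3.1250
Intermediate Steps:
O(D, Q) = -4 (O(D, Q) = -4 + Q*0 = -4 + 0 = -4)
J(g) = 2*g² (J(g) = g*(2*g) = 2*g²)
-J(-10/Y(O(3, B), 5)) = -2*(-10/((-2*(-4))))² = -2*(-10/8)² = -2*(-10*⅛)² = -2*(-5/4)² = -2*25/16 = -1*25/8 = -25/8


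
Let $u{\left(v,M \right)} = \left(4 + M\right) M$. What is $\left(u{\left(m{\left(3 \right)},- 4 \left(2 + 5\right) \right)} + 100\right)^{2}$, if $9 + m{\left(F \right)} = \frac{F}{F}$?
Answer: $595984$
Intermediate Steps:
$m{\left(F \right)} = -8$ ($m{\left(F \right)} = -9 + \frac{F}{F} = -9 + 1 = -8$)
$u{\left(v,M \right)} = M \left(4 + M\right)$
$\left(u{\left(m{\left(3 \right)},- 4 \left(2 + 5\right) \right)} + 100\right)^{2} = \left(- 4 \left(2 + 5\right) \left(4 - 4 \left(2 + 5\right)\right) + 100\right)^{2} = \left(\left(-4\right) 7 \left(4 - 28\right) + 100\right)^{2} = \left(- 28 \left(4 - 28\right) + 100\right)^{2} = \left(\left(-28\right) \left(-24\right) + 100\right)^{2} = \left(672 + 100\right)^{2} = 772^{2} = 595984$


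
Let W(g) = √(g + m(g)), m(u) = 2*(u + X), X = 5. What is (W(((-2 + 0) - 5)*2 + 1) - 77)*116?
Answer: -8932 + 116*I*√29 ≈ -8932.0 + 624.68*I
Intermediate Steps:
m(u) = 10 + 2*u (m(u) = 2*(u + 5) = 2*(5 + u) = 10 + 2*u)
W(g) = √(10 + 3*g) (W(g) = √(g + (10 + 2*g)) = √(10 + 3*g))
(W(((-2 + 0) - 5)*2 + 1) - 77)*116 = (√(10 + 3*(((-2 + 0) - 5)*2 + 1)) - 77)*116 = (√(10 + 3*((-2 - 5)*2 + 1)) - 77)*116 = (√(10 + 3*(-7*2 + 1)) - 77)*116 = (√(10 + 3*(-14 + 1)) - 77)*116 = (√(10 + 3*(-13)) - 77)*116 = (√(10 - 39) - 77)*116 = (√(-29) - 77)*116 = (I*√29 - 77)*116 = (-77 + I*√29)*116 = -8932 + 116*I*√29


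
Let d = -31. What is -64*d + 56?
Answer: 2040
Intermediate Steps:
-64*d + 56 = -64*(-31) + 56 = 1984 + 56 = 2040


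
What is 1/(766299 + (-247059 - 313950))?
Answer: 1/205290 ≈ 4.8712e-6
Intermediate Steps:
1/(766299 + (-247059 - 313950)) = 1/(766299 - 561009) = 1/205290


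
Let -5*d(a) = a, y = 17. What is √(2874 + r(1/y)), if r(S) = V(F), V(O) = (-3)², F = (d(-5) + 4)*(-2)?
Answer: 31*√3 ≈ 53.694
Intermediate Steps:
d(a) = -a/5
F = -10 (F = (-⅕*(-5) + 4)*(-2) = (1 + 4)*(-2) = 5*(-2) = -10)
V(O) = 9
r(S) = 9
√(2874 + r(1/y)) = √(2874 + 9) = √2883 = 31*√3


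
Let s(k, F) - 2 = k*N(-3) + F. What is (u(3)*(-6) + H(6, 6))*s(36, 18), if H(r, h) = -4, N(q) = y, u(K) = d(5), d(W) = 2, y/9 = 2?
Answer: -10688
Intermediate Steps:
y = 18 (y = 9*2 = 18)
u(K) = 2
N(q) = 18
s(k, F) = 2 + F + 18*k (s(k, F) = 2 + (k*18 + F) = 2 + (18*k + F) = 2 + (F + 18*k) = 2 + F + 18*k)
(u(3)*(-6) + H(6, 6))*s(36, 18) = (2*(-6) - 4)*(2 + 18 + 18*36) = (-12 - 4)*(2 + 18 + 648) = -16*668 = -10688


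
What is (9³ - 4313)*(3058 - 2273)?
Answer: -2813440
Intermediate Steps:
(9³ - 4313)*(3058 - 2273) = (729 - 4313)*785 = -3584*785 = -2813440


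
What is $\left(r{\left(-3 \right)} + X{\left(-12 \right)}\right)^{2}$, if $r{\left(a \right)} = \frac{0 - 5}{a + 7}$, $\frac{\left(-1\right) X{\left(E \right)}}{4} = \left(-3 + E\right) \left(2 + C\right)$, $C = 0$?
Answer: $\frac{225625}{16} \approx 14102.0$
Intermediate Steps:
$X{\left(E \right)} = 24 - 8 E$ ($X{\left(E \right)} = - 4 \left(-3 + E\right) \left(2 + 0\right) = - 4 \left(-3 + E\right) 2 = - 4 \left(-6 + 2 E\right) = 24 - 8 E$)
$r{\left(a \right)} = - \frac{5}{7 + a}$
$\left(r{\left(-3 \right)} + X{\left(-12 \right)}\right)^{2} = \left(- \frac{5}{7 - 3} + \left(24 - -96\right)\right)^{2} = \left(- \frac{5}{4} + \left(24 + 96\right)\right)^{2} = \left(\left(-5\right) \frac{1}{4} + 120\right)^{2} = \left(- \frac{5}{4} + 120\right)^{2} = \left(\frac{475}{4}\right)^{2} = \frac{225625}{16}$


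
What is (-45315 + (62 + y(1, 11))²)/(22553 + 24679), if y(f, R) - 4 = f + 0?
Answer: -20413/23616 ≈ -0.86437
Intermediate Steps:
y(f, R) = 4 + f (y(f, R) = 4 + (f + 0) = 4 + f)
(-45315 + (62 + y(1, 11))²)/(22553 + 24679) = (-45315 + (62 + (4 + 1))²)/(22553 + 24679) = (-45315 + (62 + 5)²)/47232 = (-45315 + 67²)*(1/47232) = (-45315 + 4489)*(1/47232) = -40826*1/47232 = -20413/23616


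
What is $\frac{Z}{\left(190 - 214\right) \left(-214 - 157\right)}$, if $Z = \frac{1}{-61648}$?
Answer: $- \frac{1}{548913792} \approx -1.8218 \cdot 10^{-9}$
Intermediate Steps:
$Z = - \frac{1}{61648} \approx -1.6221 \cdot 10^{-5}$
$\frac{Z}{\left(190 - 214\right) \left(-214 - 157\right)} = - \frac{1}{61648 \left(190 - 214\right) \left(-214 - 157\right)} = - \frac{1}{61648 \left(- 24 \left(-214 - 157\right)\right)} = - \frac{1}{61648 \left(\left(-24\right) \left(-371\right)\right)} = - \frac{1}{61648 \cdot 8904} = \left(- \frac{1}{61648}\right) \frac{1}{8904} = - \frac{1}{548913792}$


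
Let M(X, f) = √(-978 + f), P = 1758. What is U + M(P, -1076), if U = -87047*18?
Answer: -1566846 + I*√2054 ≈ -1.5668e+6 + 45.321*I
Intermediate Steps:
U = -1566846
U + M(P, -1076) = -1566846 + √(-978 - 1076) = -1566846 + √(-2054) = -1566846 + I*√2054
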